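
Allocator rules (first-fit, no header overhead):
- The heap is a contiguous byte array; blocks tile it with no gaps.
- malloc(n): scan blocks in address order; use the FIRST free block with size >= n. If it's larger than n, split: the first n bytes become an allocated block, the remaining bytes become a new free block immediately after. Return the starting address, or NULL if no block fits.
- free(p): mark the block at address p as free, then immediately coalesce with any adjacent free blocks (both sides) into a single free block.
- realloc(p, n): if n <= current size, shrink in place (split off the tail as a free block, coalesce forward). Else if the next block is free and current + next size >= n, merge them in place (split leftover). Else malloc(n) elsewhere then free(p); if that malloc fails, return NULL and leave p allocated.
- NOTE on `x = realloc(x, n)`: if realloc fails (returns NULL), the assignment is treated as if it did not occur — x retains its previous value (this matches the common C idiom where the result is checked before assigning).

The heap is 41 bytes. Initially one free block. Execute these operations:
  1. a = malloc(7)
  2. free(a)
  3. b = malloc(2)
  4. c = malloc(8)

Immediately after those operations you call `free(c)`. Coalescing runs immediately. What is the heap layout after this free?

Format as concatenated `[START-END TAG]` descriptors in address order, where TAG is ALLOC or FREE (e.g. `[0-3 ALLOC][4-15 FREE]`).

Answer: [0-1 ALLOC][2-40 FREE]

Derivation:
Op 1: a = malloc(7) -> a = 0; heap: [0-6 ALLOC][7-40 FREE]
Op 2: free(a) -> (freed a); heap: [0-40 FREE]
Op 3: b = malloc(2) -> b = 0; heap: [0-1 ALLOC][2-40 FREE]
Op 4: c = malloc(8) -> c = 2; heap: [0-1 ALLOC][2-9 ALLOC][10-40 FREE]
free(c): c = 2 -> block [2-9 ALLOC]; mark free, coalesce with adjacent free neighbors -> [0-1 ALLOC][2-40 FREE]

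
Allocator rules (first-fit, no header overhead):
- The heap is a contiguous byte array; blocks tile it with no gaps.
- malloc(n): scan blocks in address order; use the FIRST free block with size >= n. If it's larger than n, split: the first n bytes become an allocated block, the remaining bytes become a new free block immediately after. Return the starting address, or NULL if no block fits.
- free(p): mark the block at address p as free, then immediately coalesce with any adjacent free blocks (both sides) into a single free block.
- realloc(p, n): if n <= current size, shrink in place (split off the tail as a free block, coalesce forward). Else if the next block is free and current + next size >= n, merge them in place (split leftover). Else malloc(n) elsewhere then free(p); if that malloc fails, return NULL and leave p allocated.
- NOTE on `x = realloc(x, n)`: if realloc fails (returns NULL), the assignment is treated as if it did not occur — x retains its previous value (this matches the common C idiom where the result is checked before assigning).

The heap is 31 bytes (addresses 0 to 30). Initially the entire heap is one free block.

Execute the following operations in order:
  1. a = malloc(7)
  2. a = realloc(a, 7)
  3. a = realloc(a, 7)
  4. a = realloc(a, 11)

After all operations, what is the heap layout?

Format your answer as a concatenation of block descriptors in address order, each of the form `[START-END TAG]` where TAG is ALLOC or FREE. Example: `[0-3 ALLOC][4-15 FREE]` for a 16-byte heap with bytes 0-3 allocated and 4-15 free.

Answer: [0-10 ALLOC][11-30 FREE]

Derivation:
Op 1: a = malloc(7) -> a = 0; heap: [0-6 ALLOC][7-30 FREE]
Op 2: a = realloc(a, 7) -> a = 0; heap: [0-6 ALLOC][7-30 FREE]
Op 3: a = realloc(a, 7) -> a = 0; heap: [0-6 ALLOC][7-30 FREE]
Op 4: a = realloc(a, 11) -> a = 0; heap: [0-10 ALLOC][11-30 FREE]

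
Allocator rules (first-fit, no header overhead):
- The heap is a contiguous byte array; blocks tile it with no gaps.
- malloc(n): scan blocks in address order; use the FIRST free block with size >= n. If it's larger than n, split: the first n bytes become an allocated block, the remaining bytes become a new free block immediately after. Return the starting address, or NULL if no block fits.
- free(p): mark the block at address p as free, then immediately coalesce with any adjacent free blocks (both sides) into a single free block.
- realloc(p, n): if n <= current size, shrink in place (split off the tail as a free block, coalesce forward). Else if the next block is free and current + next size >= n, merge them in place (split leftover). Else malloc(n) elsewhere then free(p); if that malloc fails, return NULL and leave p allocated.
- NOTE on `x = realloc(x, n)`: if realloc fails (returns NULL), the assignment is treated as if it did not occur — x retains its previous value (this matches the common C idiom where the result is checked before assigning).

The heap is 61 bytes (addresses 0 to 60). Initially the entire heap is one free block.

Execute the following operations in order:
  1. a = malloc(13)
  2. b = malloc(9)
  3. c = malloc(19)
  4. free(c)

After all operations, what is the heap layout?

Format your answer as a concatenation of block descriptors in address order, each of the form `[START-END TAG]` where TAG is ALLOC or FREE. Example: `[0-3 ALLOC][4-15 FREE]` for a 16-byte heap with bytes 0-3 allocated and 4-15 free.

Answer: [0-12 ALLOC][13-21 ALLOC][22-60 FREE]

Derivation:
Op 1: a = malloc(13) -> a = 0; heap: [0-12 ALLOC][13-60 FREE]
Op 2: b = malloc(9) -> b = 13; heap: [0-12 ALLOC][13-21 ALLOC][22-60 FREE]
Op 3: c = malloc(19) -> c = 22; heap: [0-12 ALLOC][13-21 ALLOC][22-40 ALLOC][41-60 FREE]
Op 4: free(c) -> (freed c); heap: [0-12 ALLOC][13-21 ALLOC][22-60 FREE]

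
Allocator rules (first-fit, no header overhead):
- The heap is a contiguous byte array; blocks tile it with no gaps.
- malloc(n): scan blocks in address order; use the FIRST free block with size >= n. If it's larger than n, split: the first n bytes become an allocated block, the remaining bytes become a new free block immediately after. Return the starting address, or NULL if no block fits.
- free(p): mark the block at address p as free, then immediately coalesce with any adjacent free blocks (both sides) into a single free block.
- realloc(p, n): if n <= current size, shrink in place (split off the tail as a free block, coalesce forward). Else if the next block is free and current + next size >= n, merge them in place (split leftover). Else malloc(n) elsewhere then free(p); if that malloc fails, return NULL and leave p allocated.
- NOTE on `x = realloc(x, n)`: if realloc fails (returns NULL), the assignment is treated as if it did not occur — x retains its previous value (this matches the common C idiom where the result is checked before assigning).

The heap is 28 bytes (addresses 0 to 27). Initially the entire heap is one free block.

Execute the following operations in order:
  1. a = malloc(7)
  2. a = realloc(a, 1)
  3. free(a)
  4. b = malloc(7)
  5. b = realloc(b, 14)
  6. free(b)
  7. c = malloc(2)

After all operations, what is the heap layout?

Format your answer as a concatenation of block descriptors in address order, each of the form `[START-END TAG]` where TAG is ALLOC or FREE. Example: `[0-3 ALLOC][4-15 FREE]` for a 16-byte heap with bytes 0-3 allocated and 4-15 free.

Answer: [0-1 ALLOC][2-27 FREE]

Derivation:
Op 1: a = malloc(7) -> a = 0; heap: [0-6 ALLOC][7-27 FREE]
Op 2: a = realloc(a, 1) -> a = 0; heap: [0-0 ALLOC][1-27 FREE]
Op 3: free(a) -> (freed a); heap: [0-27 FREE]
Op 4: b = malloc(7) -> b = 0; heap: [0-6 ALLOC][7-27 FREE]
Op 5: b = realloc(b, 14) -> b = 0; heap: [0-13 ALLOC][14-27 FREE]
Op 6: free(b) -> (freed b); heap: [0-27 FREE]
Op 7: c = malloc(2) -> c = 0; heap: [0-1 ALLOC][2-27 FREE]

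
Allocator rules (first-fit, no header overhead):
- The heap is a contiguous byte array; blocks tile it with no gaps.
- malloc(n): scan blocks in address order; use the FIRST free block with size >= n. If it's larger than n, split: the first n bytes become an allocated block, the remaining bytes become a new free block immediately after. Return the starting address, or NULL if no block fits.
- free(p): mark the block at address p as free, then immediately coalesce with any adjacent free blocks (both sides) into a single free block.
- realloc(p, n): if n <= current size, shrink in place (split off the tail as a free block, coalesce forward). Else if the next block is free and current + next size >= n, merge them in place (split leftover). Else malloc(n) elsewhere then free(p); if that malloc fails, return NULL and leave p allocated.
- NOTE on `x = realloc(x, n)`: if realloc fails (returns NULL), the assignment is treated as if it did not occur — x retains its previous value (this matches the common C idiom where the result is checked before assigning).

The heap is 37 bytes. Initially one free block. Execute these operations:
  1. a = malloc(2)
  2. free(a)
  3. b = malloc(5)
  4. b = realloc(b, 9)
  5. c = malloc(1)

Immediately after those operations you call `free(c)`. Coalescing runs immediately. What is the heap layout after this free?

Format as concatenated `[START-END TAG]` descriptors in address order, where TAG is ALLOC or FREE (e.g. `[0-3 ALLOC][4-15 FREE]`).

Answer: [0-8 ALLOC][9-36 FREE]

Derivation:
Op 1: a = malloc(2) -> a = 0; heap: [0-1 ALLOC][2-36 FREE]
Op 2: free(a) -> (freed a); heap: [0-36 FREE]
Op 3: b = malloc(5) -> b = 0; heap: [0-4 ALLOC][5-36 FREE]
Op 4: b = realloc(b, 9) -> b = 0; heap: [0-8 ALLOC][9-36 FREE]
Op 5: c = malloc(1) -> c = 9; heap: [0-8 ALLOC][9-9 ALLOC][10-36 FREE]
free(c): c = 9 -> block [9-9 ALLOC]; mark free, coalesce with adjacent free neighbors -> [0-8 ALLOC][9-36 FREE]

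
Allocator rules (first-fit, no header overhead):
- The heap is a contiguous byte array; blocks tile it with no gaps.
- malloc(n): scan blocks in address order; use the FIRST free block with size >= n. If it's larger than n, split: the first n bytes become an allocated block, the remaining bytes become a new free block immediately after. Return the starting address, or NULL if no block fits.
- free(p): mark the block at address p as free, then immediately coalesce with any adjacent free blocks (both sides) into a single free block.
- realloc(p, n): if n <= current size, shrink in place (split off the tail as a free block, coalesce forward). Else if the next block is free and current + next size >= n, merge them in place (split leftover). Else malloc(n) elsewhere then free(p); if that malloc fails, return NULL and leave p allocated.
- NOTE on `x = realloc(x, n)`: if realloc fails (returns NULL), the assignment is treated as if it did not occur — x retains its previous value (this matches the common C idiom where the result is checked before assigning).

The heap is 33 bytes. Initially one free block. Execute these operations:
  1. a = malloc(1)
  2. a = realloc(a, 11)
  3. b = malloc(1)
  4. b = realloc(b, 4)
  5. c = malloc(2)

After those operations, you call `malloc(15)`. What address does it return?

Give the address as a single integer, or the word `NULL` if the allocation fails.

Answer: 17

Derivation:
Op 1: a = malloc(1) -> a = 0; heap: [0-0 ALLOC][1-32 FREE]
Op 2: a = realloc(a, 11) -> a = 0; heap: [0-10 ALLOC][11-32 FREE]
Op 3: b = malloc(1) -> b = 11; heap: [0-10 ALLOC][11-11 ALLOC][12-32 FREE]
Op 4: b = realloc(b, 4) -> b = 11; heap: [0-10 ALLOC][11-14 ALLOC][15-32 FREE]
Op 5: c = malloc(2) -> c = 15; heap: [0-10 ALLOC][11-14 ALLOC][15-16 ALLOC][17-32 FREE]
malloc(15): first-fit scan over [0-10 ALLOC][11-14 ALLOC][15-16 ALLOC][17-32 FREE] -> 17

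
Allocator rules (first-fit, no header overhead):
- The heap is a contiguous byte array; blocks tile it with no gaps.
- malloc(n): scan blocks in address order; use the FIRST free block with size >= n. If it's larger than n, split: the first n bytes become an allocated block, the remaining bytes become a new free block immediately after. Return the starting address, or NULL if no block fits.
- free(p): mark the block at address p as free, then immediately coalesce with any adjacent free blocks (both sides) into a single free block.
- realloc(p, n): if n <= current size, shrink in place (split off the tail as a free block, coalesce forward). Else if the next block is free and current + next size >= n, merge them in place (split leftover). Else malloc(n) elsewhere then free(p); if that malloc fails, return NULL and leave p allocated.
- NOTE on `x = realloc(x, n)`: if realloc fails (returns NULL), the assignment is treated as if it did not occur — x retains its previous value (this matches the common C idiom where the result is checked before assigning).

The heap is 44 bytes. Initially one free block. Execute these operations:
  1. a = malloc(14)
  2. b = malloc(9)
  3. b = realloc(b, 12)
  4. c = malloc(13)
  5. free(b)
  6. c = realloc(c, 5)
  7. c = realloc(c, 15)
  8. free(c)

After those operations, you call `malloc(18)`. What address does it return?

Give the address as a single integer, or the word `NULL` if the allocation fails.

Op 1: a = malloc(14) -> a = 0; heap: [0-13 ALLOC][14-43 FREE]
Op 2: b = malloc(9) -> b = 14; heap: [0-13 ALLOC][14-22 ALLOC][23-43 FREE]
Op 3: b = realloc(b, 12) -> b = 14; heap: [0-13 ALLOC][14-25 ALLOC][26-43 FREE]
Op 4: c = malloc(13) -> c = 26; heap: [0-13 ALLOC][14-25 ALLOC][26-38 ALLOC][39-43 FREE]
Op 5: free(b) -> (freed b); heap: [0-13 ALLOC][14-25 FREE][26-38 ALLOC][39-43 FREE]
Op 6: c = realloc(c, 5) -> c = 26; heap: [0-13 ALLOC][14-25 FREE][26-30 ALLOC][31-43 FREE]
Op 7: c = realloc(c, 15) -> c = 26; heap: [0-13 ALLOC][14-25 FREE][26-40 ALLOC][41-43 FREE]
Op 8: free(c) -> (freed c); heap: [0-13 ALLOC][14-43 FREE]
malloc(18): first-fit scan over [0-13 ALLOC][14-43 FREE] -> 14

Answer: 14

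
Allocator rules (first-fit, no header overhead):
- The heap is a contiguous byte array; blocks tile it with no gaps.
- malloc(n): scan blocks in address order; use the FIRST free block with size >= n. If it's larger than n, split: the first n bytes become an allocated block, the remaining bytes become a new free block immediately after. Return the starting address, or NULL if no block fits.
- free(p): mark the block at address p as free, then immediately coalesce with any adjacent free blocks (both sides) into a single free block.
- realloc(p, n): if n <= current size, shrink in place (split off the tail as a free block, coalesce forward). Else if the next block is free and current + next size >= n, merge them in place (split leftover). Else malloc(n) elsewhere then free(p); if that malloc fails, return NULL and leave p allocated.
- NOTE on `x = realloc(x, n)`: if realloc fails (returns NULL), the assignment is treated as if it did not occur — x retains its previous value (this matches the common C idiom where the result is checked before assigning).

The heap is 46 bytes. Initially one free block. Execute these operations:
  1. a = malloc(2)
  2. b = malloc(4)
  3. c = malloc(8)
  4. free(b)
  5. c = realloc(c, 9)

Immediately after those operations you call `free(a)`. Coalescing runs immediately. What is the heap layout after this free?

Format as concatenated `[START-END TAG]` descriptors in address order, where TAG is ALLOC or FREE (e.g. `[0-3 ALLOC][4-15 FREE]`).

Answer: [0-5 FREE][6-14 ALLOC][15-45 FREE]

Derivation:
Op 1: a = malloc(2) -> a = 0; heap: [0-1 ALLOC][2-45 FREE]
Op 2: b = malloc(4) -> b = 2; heap: [0-1 ALLOC][2-5 ALLOC][6-45 FREE]
Op 3: c = malloc(8) -> c = 6; heap: [0-1 ALLOC][2-5 ALLOC][6-13 ALLOC][14-45 FREE]
Op 4: free(b) -> (freed b); heap: [0-1 ALLOC][2-5 FREE][6-13 ALLOC][14-45 FREE]
Op 5: c = realloc(c, 9) -> c = 6; heap: [0-1 ALLOC][2-5 FREE][6-14 ALLOC][15-45 FREE]
free(a): a = 0 -> block [0-1 ALLOC]; mark free, coalesce with adjacent free neighbors -> [0-5 FREE][6-14 ALLOC][15-45 FREE]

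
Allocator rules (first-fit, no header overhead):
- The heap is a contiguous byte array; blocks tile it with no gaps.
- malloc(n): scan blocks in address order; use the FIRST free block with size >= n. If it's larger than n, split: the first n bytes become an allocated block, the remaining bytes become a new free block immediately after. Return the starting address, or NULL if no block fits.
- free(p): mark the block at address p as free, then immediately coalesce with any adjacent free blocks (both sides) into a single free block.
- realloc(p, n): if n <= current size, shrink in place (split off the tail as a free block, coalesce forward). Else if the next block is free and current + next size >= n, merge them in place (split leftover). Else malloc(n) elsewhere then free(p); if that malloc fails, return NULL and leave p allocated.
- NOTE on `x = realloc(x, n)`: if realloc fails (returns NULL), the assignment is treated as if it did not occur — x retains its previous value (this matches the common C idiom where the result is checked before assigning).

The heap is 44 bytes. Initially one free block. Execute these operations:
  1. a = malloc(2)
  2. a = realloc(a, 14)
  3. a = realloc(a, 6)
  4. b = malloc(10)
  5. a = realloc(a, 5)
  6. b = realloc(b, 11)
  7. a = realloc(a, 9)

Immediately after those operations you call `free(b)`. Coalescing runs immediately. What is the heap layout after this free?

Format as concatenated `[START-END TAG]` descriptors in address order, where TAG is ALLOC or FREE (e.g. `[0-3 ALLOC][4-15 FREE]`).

Op 1: a = malloc(2) -> a = 0; heap: [0-1 ALLOC][2-43 FREE]
Op 2: a = realloc(a, 14) -> a = 0; heap: [0-13 ALLOC][14-43 FREE]
Op 3: a = realloc(a, 6) -> a = 0; heap: [0-5 ALLOC][6-43 FREE]
Op 4: b = malloc(10) -> b = 6; heap: [0-5 ALLOC][6-15 ALLOC][16-43 FREE]
Op 5: a = realloc(a, 5) -> a = 0; heap: [0-4 ALLOC][5-5 FREE][6-15 ALLOC][16-43 FREE]
Op 6: b = realloc(b, 11) -> b = 6; heap: [0-4 ALLOC][5-5 FREE][6-16 ALLOC][17-43 FREE]
Op 7: a = realloc(a, 9) -> a = 17; heap: [0-5 FREE][6-16 ALLOC][17-25 ALLOC][26-43 FREE]
free(b): b = 6 -> block [6-16 ALLOC]; mark free, coalesce with adjacent free neighbors -> [0-16 FREE][17-25 ALLOC][26-43 FREE]

Answer: [0-16 FREE][17-25 ALLOC][26-43 FREE]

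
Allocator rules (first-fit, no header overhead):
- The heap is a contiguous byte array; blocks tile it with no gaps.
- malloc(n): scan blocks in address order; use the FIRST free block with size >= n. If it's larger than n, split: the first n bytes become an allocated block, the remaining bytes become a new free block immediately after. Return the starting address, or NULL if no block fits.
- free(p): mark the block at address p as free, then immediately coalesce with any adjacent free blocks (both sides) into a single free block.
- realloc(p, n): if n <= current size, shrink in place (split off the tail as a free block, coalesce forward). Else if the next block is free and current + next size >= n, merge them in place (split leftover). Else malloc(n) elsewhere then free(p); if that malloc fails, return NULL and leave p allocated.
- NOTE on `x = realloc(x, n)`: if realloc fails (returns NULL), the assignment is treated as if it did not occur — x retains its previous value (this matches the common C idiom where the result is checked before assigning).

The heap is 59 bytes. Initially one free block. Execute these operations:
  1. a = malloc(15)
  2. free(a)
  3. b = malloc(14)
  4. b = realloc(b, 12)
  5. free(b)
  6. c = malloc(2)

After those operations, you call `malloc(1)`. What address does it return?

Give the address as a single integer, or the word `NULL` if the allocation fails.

Answer: 2

Derivation:
Op 1: a = malloc(15) -> a = 0; heap: [0-14 ALLOC][15-58 FREE]
Op 2: free(a) -> (freed a); heap: [0-58 FREE]
Op 3: b = malloc(14) -> b = 0; heap: [0-13 ALLOC][14-58 FREE]
Op 4: b = realloc(b, 12) -> b = 0; heap: [0-11 ALLOC][12-58 FREE]
Op 5: free(b) -> (freed b); heap: [0-58 FREE]
Op 6: c = malloc(2) -> c = 0; heap: [0-1 ALLOC][2-58 FREE]
malloc(1): first-fit scan over [0-1 ALLOC][2-58 FREE] -> 2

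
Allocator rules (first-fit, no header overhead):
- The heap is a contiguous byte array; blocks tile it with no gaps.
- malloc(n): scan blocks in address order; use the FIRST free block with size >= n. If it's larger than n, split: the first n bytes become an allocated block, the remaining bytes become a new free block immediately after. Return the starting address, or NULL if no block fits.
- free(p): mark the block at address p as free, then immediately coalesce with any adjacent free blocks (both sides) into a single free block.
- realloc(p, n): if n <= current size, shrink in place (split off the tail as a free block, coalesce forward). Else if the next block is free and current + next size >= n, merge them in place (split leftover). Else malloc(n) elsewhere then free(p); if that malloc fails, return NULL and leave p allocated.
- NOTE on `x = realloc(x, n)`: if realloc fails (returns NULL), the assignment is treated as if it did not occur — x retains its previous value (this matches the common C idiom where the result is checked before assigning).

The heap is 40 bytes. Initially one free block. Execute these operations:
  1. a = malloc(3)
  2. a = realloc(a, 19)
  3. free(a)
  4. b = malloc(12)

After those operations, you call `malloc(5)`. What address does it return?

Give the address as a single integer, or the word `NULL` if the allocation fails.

Answer: 12

Derivation:
Op 1: a = malloc(3) -> a = 0; heap: [0-2 ALLOC][3-39 FREE]
Op 2: a = realloc(a, 19) -> a = 0; heap: [0-18 ALLOC][19-39 FREE]
Op 3: free(a) -> (freed a); heap: [0-39 FREE]
Op 4: b = malloc(12) -> b = 0; heap: [0-11 ALLOC][12-39 FREE]
malloc(5): first-fit scan over [0-11 ALLOC][12-39 FREE] -> 12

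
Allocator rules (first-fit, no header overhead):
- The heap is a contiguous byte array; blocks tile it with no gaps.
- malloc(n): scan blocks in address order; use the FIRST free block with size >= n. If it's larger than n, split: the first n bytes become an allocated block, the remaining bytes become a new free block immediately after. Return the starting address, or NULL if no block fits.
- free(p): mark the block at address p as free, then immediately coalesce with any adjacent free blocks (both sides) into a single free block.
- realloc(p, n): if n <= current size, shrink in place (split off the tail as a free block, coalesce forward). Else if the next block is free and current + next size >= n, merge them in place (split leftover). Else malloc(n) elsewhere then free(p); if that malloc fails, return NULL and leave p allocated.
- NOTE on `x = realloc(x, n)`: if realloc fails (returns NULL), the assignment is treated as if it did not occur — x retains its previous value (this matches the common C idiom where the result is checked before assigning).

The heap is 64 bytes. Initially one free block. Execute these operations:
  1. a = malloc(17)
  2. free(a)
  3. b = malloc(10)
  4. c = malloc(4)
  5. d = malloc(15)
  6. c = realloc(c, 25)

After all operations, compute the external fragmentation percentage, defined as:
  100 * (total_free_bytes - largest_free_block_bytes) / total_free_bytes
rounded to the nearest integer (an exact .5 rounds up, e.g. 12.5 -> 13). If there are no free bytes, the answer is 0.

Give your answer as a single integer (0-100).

Answer: 29

Derivation:
Op 1: a = malloc(17) -> a = 0; heap: [0-16 ALLOC][17-63 FREE]
Op 2: free(a) -> (freed a); heap: [0-63 FREE]
Op 3: b = malloc(10) -> b = 0; heap: [0-9 ALLOC][10-63 FREE]
Op 4: c = malloc(4) -> c = 10; heap: [0-9 ALLOC][10-13 ALLOC][14-63 FREE]
Op 5: d = malloc(15) -> d = 14; heap: [0-9 ALLOC][10-13 ALLOC][14-28 ALLOC][29-63 FREE]
Op 6: c = realloc(c, 25) -> c = 29; heap: [0-9 ALLOC][10-13 FREE][14-28 ALLOC][29-53 ALLOC][54-63 FREE]
Free blocks: [4 10] total_free=14 largest=10 -> 100*(14-10)/14 = 400/14 ≈ 28.571 -> rounds to 29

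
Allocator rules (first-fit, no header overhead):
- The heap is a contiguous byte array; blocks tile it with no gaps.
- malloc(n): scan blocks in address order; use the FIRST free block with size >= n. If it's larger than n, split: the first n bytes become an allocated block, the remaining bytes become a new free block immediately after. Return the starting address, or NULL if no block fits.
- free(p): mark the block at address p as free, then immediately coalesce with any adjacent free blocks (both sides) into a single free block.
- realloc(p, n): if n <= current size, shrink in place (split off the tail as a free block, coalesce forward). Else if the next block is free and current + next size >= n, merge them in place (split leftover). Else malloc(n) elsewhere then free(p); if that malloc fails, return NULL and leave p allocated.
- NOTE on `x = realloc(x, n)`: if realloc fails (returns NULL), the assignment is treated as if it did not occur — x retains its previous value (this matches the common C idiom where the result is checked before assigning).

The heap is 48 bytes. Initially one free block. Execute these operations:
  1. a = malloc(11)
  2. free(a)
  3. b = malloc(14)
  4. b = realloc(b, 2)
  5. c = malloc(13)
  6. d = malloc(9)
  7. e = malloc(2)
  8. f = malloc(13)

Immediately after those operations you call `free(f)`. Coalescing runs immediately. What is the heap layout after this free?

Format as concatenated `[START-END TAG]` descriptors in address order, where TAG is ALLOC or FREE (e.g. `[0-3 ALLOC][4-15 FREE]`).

Answer: [0-1 ALLOC][2-14 ALLOC][15-23 ALLOC][24-25 ALLOC][26-47 FREE]

Derivation:
Op 1: a = malloc(11) -> a = 0; heap: [0-10 ALLOC][11-47 FREE]
Op 2: free(a) -> (freed a); heap: [0-47 FREE]
Op 3: b = malloc(14) -> b = 0; heap: [0-13 ALLOC][14-47 FREE]
Op 4: b = realloc(b, 2) -> b = 0; heap: [0-1 ALLOC][2-47 FREE]
Op 5: c = malloc(13) -> c = 2; heap: [0-1 ALLOC][2-14 ALLOC][15-47 FREE]
Op 6: d = malloc(9) -> d = 15; heap: [0-1 ALLOC][2-14 ALLOC][15-23 ALLOC][24-47 FREE]
Op 7: e = malloc(2) -> e = 24; heap: [0-1 ALLOC][2-14 ALLOC][15-23 ALLOC][24-25 ALLOC][26-47 FREE]
Op 8: f = malloc(13) -> f = 26; heap: [0-1 ALLOC][2-14 ALLOC][15-23 ALLOC][24-25 ALLOC][26-38 ALLOC][39-47 FREE]
free(f): f = 26 -> block [26-38 ALLOC]; mark free, coalesce with adjacent free neighbors -> [0-1 ALLOC][2-14 ALLOC][15-23 ALLOC][24-25 ALLOC][26-47 FREE]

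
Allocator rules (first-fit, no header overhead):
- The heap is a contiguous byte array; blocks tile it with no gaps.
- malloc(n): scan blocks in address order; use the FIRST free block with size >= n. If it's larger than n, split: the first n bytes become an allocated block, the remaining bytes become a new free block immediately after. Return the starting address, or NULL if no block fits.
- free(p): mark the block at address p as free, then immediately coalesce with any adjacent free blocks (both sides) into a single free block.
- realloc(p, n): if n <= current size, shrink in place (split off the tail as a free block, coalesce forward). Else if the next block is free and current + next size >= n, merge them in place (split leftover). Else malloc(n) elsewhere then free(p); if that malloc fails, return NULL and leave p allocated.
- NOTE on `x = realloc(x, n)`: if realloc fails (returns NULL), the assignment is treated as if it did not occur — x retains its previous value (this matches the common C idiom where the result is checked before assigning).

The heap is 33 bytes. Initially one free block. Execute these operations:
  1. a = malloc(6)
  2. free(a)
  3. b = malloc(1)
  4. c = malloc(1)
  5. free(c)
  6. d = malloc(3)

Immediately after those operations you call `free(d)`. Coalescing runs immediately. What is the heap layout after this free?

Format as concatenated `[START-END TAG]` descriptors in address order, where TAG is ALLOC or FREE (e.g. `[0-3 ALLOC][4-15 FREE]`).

Answer: [0-0 ALLOC][1-32 FREE]

Derivation:
Op 1: a = malloc(6) -> a = 0; heap: [0-5 ALLOC][6-32 FREE]
Op 2: free(a) -> (freed a); heap: [0-32 FREE]
Op 3: b = malloc(1) -> b = 0; heap: [0-0 ALLOC][1-32 FREE]
Op 4: c = malloc(1) -> c = 1; heap: [0-0 ALLOC][1-1 ALLOC][2-32 FREE]
Op 5: free(c) -> (freed c); heap: [0-0 ALLOC][1-32 FREE]
Op 6: d = malloc(3) -> d = 1; heap: [0-0 ALLOC][1-3 ALLOC][4-32 FREE]
free(d): d = 1 -> block [1-3 ALLOC]; mark free, coalesce with adjacent free neighbors -> [0-0 ALLOC][1-32 FREE]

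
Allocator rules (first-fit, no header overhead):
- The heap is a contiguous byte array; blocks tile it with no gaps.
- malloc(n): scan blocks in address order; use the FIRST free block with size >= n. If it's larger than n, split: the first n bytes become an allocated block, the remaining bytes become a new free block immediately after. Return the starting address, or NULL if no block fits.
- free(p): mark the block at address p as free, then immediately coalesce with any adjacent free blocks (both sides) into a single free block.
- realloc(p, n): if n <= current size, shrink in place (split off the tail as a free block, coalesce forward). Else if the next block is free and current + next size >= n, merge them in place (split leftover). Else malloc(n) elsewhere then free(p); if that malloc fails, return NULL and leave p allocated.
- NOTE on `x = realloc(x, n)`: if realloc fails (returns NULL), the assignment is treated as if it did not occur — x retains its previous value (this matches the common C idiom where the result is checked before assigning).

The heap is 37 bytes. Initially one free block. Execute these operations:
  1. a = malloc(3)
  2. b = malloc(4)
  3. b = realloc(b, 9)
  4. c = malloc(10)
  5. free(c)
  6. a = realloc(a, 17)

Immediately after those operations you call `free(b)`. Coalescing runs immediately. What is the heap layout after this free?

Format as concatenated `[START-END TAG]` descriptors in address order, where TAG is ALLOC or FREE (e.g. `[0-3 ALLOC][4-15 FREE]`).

Op 1: a = malloc(3) -> a = 0; heap: [0-2 ALLOC][3-36 FREE]
Op 2: b = malloc(4) -> b = 3; heap: [0-2 ALLOC][3-6 ALLOC][7-36 FREE]
Op 3: b = realloc(b, 9) -> b = 3; heap: [0-2 ALLOC][3-11 ALLOC][12-36 FREE]
Op 4: c = malloc(10) -> c = 12; heap: [0-2 ALLOC][3-11 ALLOC][12-21 ALLOC][22-36 FREE]
Op 5: free(c) -> (freed c); heap: [0-2 ALLOC][3-11 ALLOC][12-36 FREE]
Op 6: a = realloc(a, 17) -> a = 12; heap: [0-2 FREE][3-11 ALLOC][12-28 ALLOC][29-36 FREE]
free(b): b = 3 -> block [3-11 ALLOC]; mark free, coalesce with adjacent free neighbors -> [0-11 FREE][12-28 ALLOC][29-36 FREE]

Answer: [0-11 FREE][12-28 ALLOC][29-36 FREE]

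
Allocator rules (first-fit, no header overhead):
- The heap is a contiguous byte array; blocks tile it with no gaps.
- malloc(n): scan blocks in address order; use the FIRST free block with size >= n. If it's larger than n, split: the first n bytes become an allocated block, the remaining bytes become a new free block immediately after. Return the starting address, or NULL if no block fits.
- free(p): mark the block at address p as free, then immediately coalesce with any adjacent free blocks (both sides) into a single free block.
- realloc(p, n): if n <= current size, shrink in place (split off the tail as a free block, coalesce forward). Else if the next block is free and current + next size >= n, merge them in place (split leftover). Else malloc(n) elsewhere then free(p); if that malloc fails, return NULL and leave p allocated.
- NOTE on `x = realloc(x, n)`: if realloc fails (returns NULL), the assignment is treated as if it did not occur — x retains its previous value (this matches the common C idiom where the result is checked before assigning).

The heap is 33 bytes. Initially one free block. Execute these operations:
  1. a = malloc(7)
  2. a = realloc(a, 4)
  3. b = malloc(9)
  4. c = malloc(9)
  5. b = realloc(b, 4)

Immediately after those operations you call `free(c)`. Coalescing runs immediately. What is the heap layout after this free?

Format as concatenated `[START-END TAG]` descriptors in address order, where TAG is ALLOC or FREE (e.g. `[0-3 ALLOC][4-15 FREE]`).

Answer: [0-3 ALLOC][4-7 ALLOC][8-32 FREE]

Derivation:
Op 1: a = malloc(7) -> a = 0; heap: [0-6 ALLOC][7-32 FREE]
Op 2: a = realloc(a, 4) -> a = 0; heap: [0-3 ALLOC][4-32 FREE]
Op 3: b = malloc(9) -> b = 4; heap: [0-3 ALLOC][4-12 ALLOC][13-32 FREE]
Op 4: c = malloc(9) -> c = 13; heap: [0-3 ALLOC][4-12 ALLOC][13-21 ALLOC][22-32 FREE]
Op 5: b = realloc(b, 4) -> b = 4; heap: [0-3 ALLOC][4-7 ALLOC][8-12 FREE][13-21 ALLOC][22-32 FREE]
free(c): c = 13 -> block [13-21 ALLOC]; mark free, coalesce with adjacent free neighbors -> [0-3 ALLOC][4-7 ALLOC][8-32 FREE]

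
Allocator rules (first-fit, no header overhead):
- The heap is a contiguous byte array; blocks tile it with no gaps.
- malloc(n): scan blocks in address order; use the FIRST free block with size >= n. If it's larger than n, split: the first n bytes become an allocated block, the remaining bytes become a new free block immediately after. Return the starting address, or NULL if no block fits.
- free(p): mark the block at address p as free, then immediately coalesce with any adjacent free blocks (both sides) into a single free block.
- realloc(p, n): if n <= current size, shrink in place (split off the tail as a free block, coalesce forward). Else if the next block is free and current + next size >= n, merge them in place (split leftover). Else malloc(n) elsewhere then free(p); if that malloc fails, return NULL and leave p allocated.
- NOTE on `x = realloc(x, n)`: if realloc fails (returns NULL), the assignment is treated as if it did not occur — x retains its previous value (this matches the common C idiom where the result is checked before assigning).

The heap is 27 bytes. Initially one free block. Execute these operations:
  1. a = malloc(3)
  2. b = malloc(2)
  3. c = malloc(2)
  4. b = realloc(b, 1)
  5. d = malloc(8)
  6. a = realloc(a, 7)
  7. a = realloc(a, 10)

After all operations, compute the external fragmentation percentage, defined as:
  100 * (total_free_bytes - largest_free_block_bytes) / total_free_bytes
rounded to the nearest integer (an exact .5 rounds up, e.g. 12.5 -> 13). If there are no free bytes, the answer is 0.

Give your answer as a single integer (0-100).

Answer: 50

Derivation:
Op 1: a = malloc(3) -> a = 0; heap: [0-2 ALLOC][3-26 FREE]
Op 2: b = malloc(2) -> b = 3; heap: [0-2 ALLOC][3-4 ALLOC][5-26 FREE]
Op 3: c = malloc(2) -> c = 5; heap: [0-2 ALLOC][3-4 ALLOC][5-6 ALLOC][7-26 FREE]
Op 4: b = realloc(b, 1) -> b = 3; heap: [0-2 ALLOC][3-3 ALLOC][4-4 FREE][5-6 ALLOC][7-26 FREE]
Op 5: d = malloc(8) -> d = 7; heap: [0-2 ALLOC][3-3 ALLOC][4-4 FREE][5-6 ALLOC][7-14 ALLOC][15-26 FREE]
Op 6: a = realloc(a, 7) -> a = 15; heap: [0-2 FREE][3-3 ALLOC][4-4 FREE][5-6 ALLOC][7-14 ALLOC][15-21 ALLOC][22-26 FREE]
Op 7: a = realloc(a, 10) -> a = 15; heap: [0-2 FREE][3-3 ALLOC][4-4 FREE][5-6 ALLOC][7-14 ALLOC][15-24 ALLOC][25-26 FREE]
Free blocks: [3 1 2] total_free=6 largest=3 -> 100*(6-3)/6 = 300/6 = 50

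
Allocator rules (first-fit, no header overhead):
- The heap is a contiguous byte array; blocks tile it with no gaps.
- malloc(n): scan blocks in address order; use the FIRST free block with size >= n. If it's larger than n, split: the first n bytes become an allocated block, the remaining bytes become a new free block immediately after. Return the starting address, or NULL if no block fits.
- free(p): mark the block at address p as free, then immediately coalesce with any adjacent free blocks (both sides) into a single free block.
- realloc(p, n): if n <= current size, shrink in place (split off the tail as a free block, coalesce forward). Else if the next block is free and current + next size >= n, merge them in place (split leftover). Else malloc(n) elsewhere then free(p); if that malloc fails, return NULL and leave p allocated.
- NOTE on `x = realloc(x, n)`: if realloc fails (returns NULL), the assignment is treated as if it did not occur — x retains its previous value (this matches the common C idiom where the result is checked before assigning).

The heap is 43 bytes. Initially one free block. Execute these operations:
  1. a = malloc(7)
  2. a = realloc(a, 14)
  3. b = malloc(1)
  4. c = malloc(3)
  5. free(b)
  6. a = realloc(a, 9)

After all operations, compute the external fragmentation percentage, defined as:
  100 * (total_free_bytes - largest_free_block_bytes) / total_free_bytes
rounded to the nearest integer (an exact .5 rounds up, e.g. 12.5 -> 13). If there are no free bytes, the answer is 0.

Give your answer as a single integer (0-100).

Answer: 19

Derivation:
Op 1: a = malloc(7) -> a = 0; heap: [0-6 ALLOC][7-42 FREE]
Op 2: a = realloc(a, 14) -> a = 0; heap: [0-13 ALLOC][14-42 FREE]
Op 3: b = malloc(1) -> b = 14; heap: [0-13 ALLOC][14-14 ALLOC][15-42 FREE]
Op 4: c = malloc(3) -> c = 15; heap: [0-13 ALLOC][14-14 ALLOC][15-17 ALLOC][18-42 FREE]
Op 5: free(b) -> (freed b); heap: [0-13 ALLOC][14-14 FREE][15-17 ALLOC][18-42 FREE]
Op 6: a = realloc(a, 9) -> a = 0; heap: [0-8 ALLOC][9-14 FREE][15-17 ALLOC][18-42 FREE]
Free blocks: [6 25] total_free=31 largest=25 -> 100*(31-25)/31 = 600/31 ≈ 19.355 -> rounds to 19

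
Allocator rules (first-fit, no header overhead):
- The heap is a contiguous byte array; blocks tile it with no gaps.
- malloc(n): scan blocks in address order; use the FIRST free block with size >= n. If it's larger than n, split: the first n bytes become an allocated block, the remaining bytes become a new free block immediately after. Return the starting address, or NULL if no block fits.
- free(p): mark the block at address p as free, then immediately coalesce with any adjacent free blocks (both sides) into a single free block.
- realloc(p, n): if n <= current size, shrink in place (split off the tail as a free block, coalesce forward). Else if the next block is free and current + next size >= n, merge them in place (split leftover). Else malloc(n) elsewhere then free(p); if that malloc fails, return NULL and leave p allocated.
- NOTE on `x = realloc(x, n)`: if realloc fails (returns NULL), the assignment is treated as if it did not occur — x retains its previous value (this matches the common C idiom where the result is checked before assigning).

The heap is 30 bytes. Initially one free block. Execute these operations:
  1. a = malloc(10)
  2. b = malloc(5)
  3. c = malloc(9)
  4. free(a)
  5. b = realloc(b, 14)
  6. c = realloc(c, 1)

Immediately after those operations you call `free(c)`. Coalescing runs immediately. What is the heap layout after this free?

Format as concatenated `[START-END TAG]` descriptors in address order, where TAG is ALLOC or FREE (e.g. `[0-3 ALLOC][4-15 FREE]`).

Op 1: a = malloc(10) -> a = 0; heap: [0-9 ALLOC][10-29 FREE]
Op 2: b = malloc(5) -> b = 10; heap: [0-9 ALLOC][10-14 ALLOC][15-29 FREE]
Op 3: c = malloc(9) -> c = 15; heap: [0-9 ALLOC][10-14 ALLOC][15-23 ALLOC][24-29 FREE]
Op 4: free(a) -> (freed a); heap: [0-9 FREE][10-14 ALLOC][15-23 ALLOC][24-29 FREE]
Op 5: b = realloc(b, 14) -> NULL (b unchanged); heap: [0-9 FREE][10-14 ALLOC][15-23 ALLOC][24-29 FREE]
Op 6: c = realloc(c, 1) -> c = 15; heap: [0-9 FREE][10-14 ALLOC][15-15 ALLOC][16-29 FREE]
free(c): c = 15 -> block [15-15 ALLOC]; mark free, coalesce with adjacent free neighbors -> [0-9 FREE][10-14 ALLOC][15-29 FREE]

Answer: [0-9 FREE][10-14 ALLOC][15-29 FREE]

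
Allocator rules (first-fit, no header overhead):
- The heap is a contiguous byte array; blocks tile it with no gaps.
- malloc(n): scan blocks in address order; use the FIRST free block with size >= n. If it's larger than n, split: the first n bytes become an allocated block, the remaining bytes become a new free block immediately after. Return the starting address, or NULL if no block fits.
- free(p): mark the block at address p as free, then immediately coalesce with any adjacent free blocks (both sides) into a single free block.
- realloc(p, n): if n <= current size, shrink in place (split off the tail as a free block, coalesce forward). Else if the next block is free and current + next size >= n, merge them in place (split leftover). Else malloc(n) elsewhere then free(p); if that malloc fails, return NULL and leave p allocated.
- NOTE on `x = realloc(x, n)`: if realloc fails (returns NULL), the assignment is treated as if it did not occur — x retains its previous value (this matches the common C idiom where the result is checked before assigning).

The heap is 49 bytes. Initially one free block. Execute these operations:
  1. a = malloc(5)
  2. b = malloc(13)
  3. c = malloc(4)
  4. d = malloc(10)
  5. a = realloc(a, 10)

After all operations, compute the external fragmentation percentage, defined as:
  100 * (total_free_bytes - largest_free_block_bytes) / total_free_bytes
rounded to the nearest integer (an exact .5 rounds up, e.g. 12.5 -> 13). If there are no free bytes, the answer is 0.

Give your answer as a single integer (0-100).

Answer: 42

Derivation:
Op 1: a = malloc(5) -> a = 0; heap: [0-4 ALLOC][5-48 FREE]
Op 2: b = malloc(13) -> b = 5; heap: [0-4 ALLOC][5-17 ALLOC][18-48 FREE]
Op 3: c = malloc(4) -> c = 18; heap: [0-4 ALLOC][5-17 ALLOC][18-21 ALLOC][22-48 FREE]
Op 4: d = malloc(10) -> d = 22; heap: [0-4 ALLOC][5-17 ALLOC][18-21 ALLOC][22-31 ALLOC][32-48 FREE]
Op 5: a = realloc(a, 10) -> a = 32; heap: [0-4 FREE][5-17 ALLOC][18-21 ALLOC][22-31 ALLOC][32-41 ALLOC][42-48 FREE]
Free blocks: [5 7] total_free=12 largest=7 -> 100*(12-7)/12 = 500/12 ≈ 41.667 -> rounds to 42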